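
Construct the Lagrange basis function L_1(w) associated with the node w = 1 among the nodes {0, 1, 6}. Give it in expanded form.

L_1(w) = w(w - 6) / [(1)·(-5)]
       = (w^2 - 6w) / (-5)

L_1(w) = -(1/5)w^2 + (6/5)w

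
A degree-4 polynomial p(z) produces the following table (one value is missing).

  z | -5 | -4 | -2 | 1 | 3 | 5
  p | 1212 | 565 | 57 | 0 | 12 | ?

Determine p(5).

The 5 known values determine p uniquely (degree ≤ 4).
L_0(5) = (9)·(7)·(4)·(2)/[(-1)·(-3)·(-6)·(-8)] = 7/2
L_1(5) = (10)·(7)·(4)·(2)/[(1)·(-2)·(-5)·(-7)] = -8
L_2(5) = (10)·(9)·(4)·(2)/[(3)·(2)·(-3)·(-5)] = 8
L_3(5) = (10)·(9)·(7)·(2)/[(6)·(5)·(3)·(-2)] = -7
L_4(5) = (10)·(9)·(7)·(4)/[(8)·(7)·(5)·(2)] = 9/2
Sum: 1212·(7/2) + 565·(-8) + 57·(8) + 0 + 12·(9/2) = 232

232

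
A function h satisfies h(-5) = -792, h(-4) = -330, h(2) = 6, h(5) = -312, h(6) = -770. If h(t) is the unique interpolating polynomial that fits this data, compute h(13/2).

L_0(13/2) = (21/2)·(9/2)·(3/2)·(1/2)/[(-1)·(-7)·(-10)·(-11)] = 81/1760
L_1(13/2) = (23/2)·(9/2)·(3/2)·(1/2)/[(1)·(-6)·(-9)·(-10)] = -23/320
L_2(13/2) = (23/2)·(21/2)·(3/2)·(1/2)/[(7)·(6)·(-3)·(-4)] = 23/128
L_3(13/2) = (23/2)·(21/2)·(9/2)·(1/2)/[(10)·(9)·(3)·(-1)] = -161/160
L_4(13/2) = (23/2)·(21/2)·(9/2)·(3/2)/[(11)·(10)·(4)·(1)] = 13041/7040
Sum: (-792)·(81/1760) + (-330)·(-23/320) + 6·(23/128) + (-312)·(-161/160) + (-770)·(13041/7040) = -17985/16

-17985/16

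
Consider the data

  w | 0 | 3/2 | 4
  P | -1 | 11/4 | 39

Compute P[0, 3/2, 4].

P[0,3/2] = (11/4 - (-1)) / (3/2 - 0) = 5/2
P[3/2,4] = (39 - 11/4) / (4 - 3/2) = 29/2
P[0,3/2,4] = (29/2 - 5/2) / (4 - 0) = 3

3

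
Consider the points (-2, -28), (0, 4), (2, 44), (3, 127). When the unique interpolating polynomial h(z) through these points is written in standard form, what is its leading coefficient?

4

The leading coefficient equals the top divided difference h[-2,0,2,3].
h[-2,0] = (4 - (-28)) / (0 - (-2)) = 16
h[0,2] = (44 - 4) / (2 - 0) = 20
h[2,3] = (127 - 44) / (3 - 2) = 83
h[-2,0,2] = (20 - 16) / (2 - (-2)) = 1
h[0,2,3] = (83 - 20) / (3 - 0) = 21
h[-2,0,2,3] = (21 - 1) / (3 - (-2)) = 4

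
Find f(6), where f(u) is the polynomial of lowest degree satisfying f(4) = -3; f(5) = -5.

-7

Evaluate each Lagrange basis at u = 6:
L_0(6) = (1)/[(-1)] = -1
L_1(6) = (2)/[(1)] = 2
Sum: (-3)·(-1) + (-5)·(2) = -7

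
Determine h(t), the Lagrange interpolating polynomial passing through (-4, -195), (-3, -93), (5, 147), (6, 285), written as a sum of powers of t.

L_0(t) = (t + 3)(t - 5)(t - 6) / [-90] = -(1/90)t^3 + (4/45)t^2 + (1/30)t - 1
L_1(t) = (t + 4)(t - 5)(t - 6) / [72] = (1/72)t^3 - (7/72)t^2 - (7/36)t + 5/3
L_2(t) = (t + 4)(t + 3)(t - 6) / [-72] = -(1/72)t^3 - (1/72)t^2 + (5/12)t + 1
L_3(t) = (t + 4)(t + 3)(t - 5) / [90] = (1/90)t^3 + (1/45)t^2 - (23/90)t - 2/3
h(t) = (-195)·L_0 + (-93)·L_1 + 147·L_2 + 285·L_3
  (-195)·L_0(t) = (13/6)t^3 - (52/3)t^2 - (13/2)t + 195
  (-93)·L_1(t) = -(31/24)t^3 + (217/24)t^2 + (217/12)t - 155
  147·L_2(t) = -(49/24)t^3 - (49/24)t^2 + (245/4)t + 147
  285·L_3(t) = (19/6)t^3 + (19/3)t^2 - (437/6)t - 190
Adding term by term: 2t^3 - 4t^2 - 3

h(t) = 2t^3 - 4t^2 - 3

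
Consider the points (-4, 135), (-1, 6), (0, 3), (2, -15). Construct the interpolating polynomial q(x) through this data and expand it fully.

L_0(x) = (x + 1)x(x - 2) / [-72] = -(1/72)x^3 + (1/72)x^2 + (1/36)x
L_1(x) = (x + 4)x(x - 2) / [9] = (1/9)x^3 + (2/9)x^2 - (8/9)x
L_2(x) = (x + 4)(x + 1)(x - 2) / [-8] = -(1/8)x^3 - (3/8)x^2 + (3/4)x + 1
L_3(x) = (x + 4)(x + 1)x / [36] = (1/36)x^3 + (5/36)x^2 + (1/9)x
q(x) = 135·L_0 + 6·L_1 + 3·L_2 + (-15)·L_3
  135·L_0(x) = -(15/8)x^3 + (15/8)x^2 + (15/4)x
  6·L_1(x) = (2/3)x^3 + (4/3)x^2 - (16/3)x
  3·L_2(x) = -(3/8)x^3 - (9/8)x^2 + (9/4)x + 3
  (-15)·L_3(x) = -(5/12)x^3 - (25/12)x^2 - (5/3)x
Adding term by term: -2x^3 - x + 3

q(x) = -2x^3 - x + 3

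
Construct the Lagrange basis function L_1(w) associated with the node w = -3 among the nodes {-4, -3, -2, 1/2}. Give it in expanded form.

L_1(w) = (2/7)w^3 + (11/7)w^2 + (10/7)w - 8/7

L_1(w) = (w + 4)(w + 2)(w - 1/2) / [(1)·(-1)·(-7/2)]
       = (w^3 + (11/2)w^2 + 5w - 4) / (7/2)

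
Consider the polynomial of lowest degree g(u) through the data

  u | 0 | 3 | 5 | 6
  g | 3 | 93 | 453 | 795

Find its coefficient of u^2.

Build the Lagrange basis polynomials:
L_0(u) = (u - 3)(u - 5)(u - 6) / [-90] = -(1/90)u^3 + (7/45)u^2 - (7/10)u + 1
L_1(u) = u(u - 5)(u - 6) / [18] = (1/18)u^3 - (11/18)u^2 + (5/3)u
L_2(u) = u(u - 3)(u - 6) / [-10] = -(1/10)u^3 + (9/10)u^2 - (9/5)u
L_3(u) = u(u - 3)(u - 5) / [18] = (1/18)u^3 - (4/9)u^2 + (5/6)u
g(u) = 3·L_0 + 93·L_1 + 453·L_2 + 795·L_3
Only the coefficient of u^2 is needed; take it from each L_i and combine:
3·(7/45) + 93·(-11/18) + 453·(9/10) + 795·(-4/9) = -2

-2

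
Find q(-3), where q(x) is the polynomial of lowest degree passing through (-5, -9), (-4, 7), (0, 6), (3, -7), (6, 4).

772/55

Evaluate each Lagrange basis at x = -3:
L_0(-3) = (1)·(-3)·(-6)·(-9)/[(-1)·(-5)·(-8)·(-11)] = -81/220
L_1(-3) = (2)·(-3)·(-6)·(-9)/[(1)·(-4)·(-7)·(-10)] = 81/70
L_2(-3) = (2)·(1)·(-6)·(-9)/[(5)·(4)·(-3)·(-6)] = 3/10
L_3(-3) = (2)·(1)·(-3)·(-9)/[(8)·(7)·(3)·(-3)] = -3/28
L_4(-3) = (2)·(1)·(-3)·(-6)/[(11)·(10)·(6)·(3)] = 1/55
Sum: (-9)·(-81/220) + 7·(81/70) + 6·(3/10) + (-7)·(-3/28) + 4·(1/55) = 772/55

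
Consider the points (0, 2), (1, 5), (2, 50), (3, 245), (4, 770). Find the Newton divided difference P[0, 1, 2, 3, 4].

3

P[0,1] = (5 - 2) / (1 - 0) = 3
P[1,2] = (50 - 5) / (2 - 1) = 45
P[2,3] = (245 - 50) / (3 - 2) = 195
P[3,4] = (770 - 245) / (4 - 3) = 525
P[0,1,2] = (45 - 3) / (2 - 0) = 21
P[1,2,3] = (195 - 45) / (3 - 1) = 75
P[2,3,4] = (525 - 195) / (4 - 2) = 165
P[0,1,2,3] = (75 - 21) / (3 - 0) = 18
P[1,2,3,4] = (165 - 75) / (4 - 1) = 30
P[0,1,2,3,4] = (30 - 18) / (4 - 0) = 3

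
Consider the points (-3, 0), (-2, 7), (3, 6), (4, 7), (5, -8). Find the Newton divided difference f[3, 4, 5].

f[3,4] = (7 - 6) / (4 - 3) = 1
f[4,5] = (-8 - 7) / (5 - 4) = -15
f[3,4,5] = (-15 - 1) / (5 - 3) = -8

-8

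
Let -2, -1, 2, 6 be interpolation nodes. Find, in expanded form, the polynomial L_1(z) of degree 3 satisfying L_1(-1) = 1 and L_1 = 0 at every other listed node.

L_1(z) = (1/21)z^3 - (2/7)z^2 - (4/21)z + 8/7

L_1(z) = (z + 2)(z - 2)(z - 6) / [(1)·(-3)·(-7)]
       = (z^3 - 6z^2 - 4z + 24) / (21)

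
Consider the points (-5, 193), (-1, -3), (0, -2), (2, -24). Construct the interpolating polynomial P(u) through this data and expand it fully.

P(u) = -2u^3 - 2u^2 + u - 2

Build the Lagrange basis polynomials:
L_0(u) = (u + 1)u(u - 2) / [-140] = -(1/140)u^3 + (1/140)u^2 + (1/70)u
L_1(u) = (u + 5)u(u - 2) / [12] = (1/12)u^3 + (1/4)u^2 - (5/6)u
L_2(u) = (u + 5)(u + 1)(u - 2) / [-10] = -(1/10)u^3 - (2/5)u^2 + (7/10)u + 1
L_3(u) = (u + 5)(u + 1)u / [42] = (1/42)u^3 + (1/7)u^2 + (5/42)u
P(u) = 193·L_0 + (-3)·L_1 + (-2)·L_2 + (-24)·L_3
  193·L_0(u) = -(193/140)u^3 + (193/140)u^2 + (193/70)u
  (-3)·L_1(u) = -(1/4)u^3 - (3/4)u^2 + (5/2)u
  (-2)·L_2(u) = (1/5)u^3 + (4/5)u^2 - (7/5)u - 2
  (-24)·L_3(u) = -(4/7)u^3 - (24/7)u^2 - (20/7)u
Adding term by term: -2u^3 - 2u^2 + u - 2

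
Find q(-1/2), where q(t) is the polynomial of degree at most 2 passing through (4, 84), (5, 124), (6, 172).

3

Using Newton's divided-difference form:
q[4,5] = (124 - 84) / (5 - 4) = 40
q[5,6] = (172 - 124) / (6 - 5) = 48
q[4,5,6] = (48 - 40) / (6 - 4) = 4
q(-1/2) = 84 + 40·(-9/2) + 4·(-9/2)·(-11/2) = 3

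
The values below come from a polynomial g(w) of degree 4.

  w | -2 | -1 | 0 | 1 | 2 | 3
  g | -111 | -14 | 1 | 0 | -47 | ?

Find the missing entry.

-266

The 5 known values determine g uniquely (degree ≤ 4).
Evaluate each Lagrange basis at w = 3:
L_0(3) = (4)·(3)·(2)·(1)/[(-1)·(-2)·(-3)·(-4)] = 1
L_1(3) = (5)·(3)·(2)·(1)/[(1)·(-1)·(-2)·(-3)] = -5
L_2(3) = (5)·(4)·(2)·(1)/[(2)·(1)·(-1)·(-2)] = 10
L_3(3) = (5)·(4)·(3)·(1)/[(3)·(2)·(1)·(-1)] = -10
L_4(3) = (5)·(4)·(3)·(2)/[(4)·(3)·(2)·(1)] = 5
Sum: (-111)·(1) + (-14)·(-5) + 1·(10) + 0 + (-47)·(5) = -266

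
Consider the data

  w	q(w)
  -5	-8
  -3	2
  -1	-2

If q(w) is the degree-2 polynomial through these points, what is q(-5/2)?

37/16

Evaluate each Lagrange basis at w = -5/2:
L_0(-5/2) = (1/2)·(-3/2)/[(-2)·(-4)] = -3/32
L_1(-5/2) = (5/2)·(-3/2)/[(2)·(-2)] = 15/16
L_2(-5/2) = (5/2)·(1/2)/[(4)·(2)] = 5/32
Sum: (-8)·(-3/32) + 2·(15/16) + (-2)·(5/32) = 37/16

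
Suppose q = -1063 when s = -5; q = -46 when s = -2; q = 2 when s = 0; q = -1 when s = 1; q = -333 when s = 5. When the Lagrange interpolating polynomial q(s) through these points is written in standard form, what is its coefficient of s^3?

Build the Lagrange basis polynomials:
L_0(s) = (s + 2)s(s - 1)(s - 5) / [900] = (1/900)s^4 - (1/225)s^3 - (7/900)s^2 + (1/90)s
L_1(s) = (s + 5)s(s - 1)(s - 5) / [-126] = -(1/126)s^4 + (1/126)s^3 + (25/126)s^2 - (25/126)s
L_2(s) = (s + 5)(s + 2)(s - 1)(s - 5) / [50] = (1/50)s^4 + (1/50)s^3 - (27/50)s^2 - (1/2)s + 1
L_3(s) = (s + 5)(s + 2)s(s - 5) / [-72] = -(1/72)s^4 - (1/36)s^3 + (25/72)s^2 + (25/36)s
L_4(s) = (s + 5)(s + 2)s(s - 1) / [1400] = (1/1400)s^4 + (3/700)s^3 + (3/1400)s^2 - (1/140)s
q(s) = (-1063)·L_0 + (-46)·L_1 + 2·L_2 + (-1)·L_3 + (-333)·L_4
Only the coefficient of s^3 is needed; take it from each L_i and combine:
(-1063)·(-1/225) + (-46)·(1/126) + 2·(1/50) + (-1)·(-1/36) + (-333)·(3/700) = 3

3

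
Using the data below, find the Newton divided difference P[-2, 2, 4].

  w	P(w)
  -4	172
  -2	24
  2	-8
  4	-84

P[-2,2] = (-8 - 24) / (2 - (-2)) = -8
P[2,4] = (-84 - (-8)) / (4 - 2) = -38
P[-2,2,4] = (-38 - (-8)) / (4 - (-2)) = -5

-5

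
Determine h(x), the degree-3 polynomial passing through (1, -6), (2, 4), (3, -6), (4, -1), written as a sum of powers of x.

h(x) = (35/6)x^3 - 45x^2 + (625/6)x - 71

Newton's divided differences:
h[1,2] = (4 - (-6)) / (2 - 1) = 10
h[2,3] = (-6 - 4) / (3 - 2) = -10
h[3,4] = (-1 - (-6)) / (4 - 3) = 5
h[1,2,3] = (-10 - 10) / (3 - 1) = -10
h[2,3,4] = (5 - (-10)) / (4 - 2) = 15/2
h[1,2,3,4] = (15/2 - (-10)) / (4 - 1) = 35/6
h(x) = -6 + 10·(x - 1) + (-10)·(x - 1)(x - 2) + (35/6)·(x - 1)(x - 2)(x - 3)
Expanding: h(x) = (35/6)x^3 - 45x^2 + (625/6)x - 71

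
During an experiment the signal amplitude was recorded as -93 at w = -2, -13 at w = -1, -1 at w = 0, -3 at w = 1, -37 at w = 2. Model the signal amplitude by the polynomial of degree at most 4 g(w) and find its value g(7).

-6357

L_0(7) = (8)·(7)·(6)·(5)/[(-1)·(-2)·(-3)·(-4)] = 70
L_1(7) = (9)·(7)·(6)·(5)/[(1)·(-1)·(-2)·(-3)] = -315
L_2(7) = (9)·(8)·(6)·(5)/[(2)·(1)·(-1)·(-2)] = 540
L_3(7) = (9)·(8)·(7)·(5)/[(3)·(2)·(1)·(-1)] = -420
L_4(7) = (9)·(8)·(7)·(6)/[(4)·(3)·(2)·(1)] = 126
Sum: (-93)·(70) + (-13)·(-315) + (-1)·(540) + (-3)·(-420) + (-37)·(126) = -6357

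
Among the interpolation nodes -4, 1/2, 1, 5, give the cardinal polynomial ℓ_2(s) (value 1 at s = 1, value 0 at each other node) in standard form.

ℓ_2(s) = -(1/10)s^3 + (3/20)s^2 + (39/20)s - 1

ℓ_2(s) = (s + 4)(s - 1/2)(s - 5) / [(5)·(1/2)·(-4)]
       = (s^3 - (3/2)s^2 - (39/2)s + 10) / (-10)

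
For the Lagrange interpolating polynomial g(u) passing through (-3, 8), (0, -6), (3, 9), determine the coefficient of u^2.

29/18

The leading coefficient equals the top divided difference g[-3,0,3].
g[-3,0] = (-6 - 8) / (0 - (-3)) = -14/3
g[0,3] = (9 - (-6)) / (3 - 0) = 5
g[-3,0,3] = (5 - (-14/3)) / (3 - (-3)) = 29/18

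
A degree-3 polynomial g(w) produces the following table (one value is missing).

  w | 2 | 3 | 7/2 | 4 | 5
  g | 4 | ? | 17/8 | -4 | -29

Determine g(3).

5

The 4 known values determine g uniquely (degree ≤ 3).
Evaluate each Lagrange basis at w = 3:
L_0(3) = (-1/2)·(-1)·(-2)/[(-3/2)·(-2)·(-3)] = 1/9
L_1(3) = (1)·(-1)·(-2)/[(3/2)·(-1/2)·(-3/2)] = 16/9
L_2(3) = (1)·(-1/2)·(-2)/[(2)·(1/2)·(-1)] = -1
L_3(3) = (1)·(-1/2)·(-1)/[(3)·(3/2)·(1)] = 1/9
Sum: 4·(1/9) + 17/8·(16/9) + (-4)·(-1) + (-29)·(1/9) = 5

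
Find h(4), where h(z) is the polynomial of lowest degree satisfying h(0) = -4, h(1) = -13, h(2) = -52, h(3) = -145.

L_0(4) = (3)·(2)·(1)/[(-1)·(-2)·(-3)] = -1
L_1(4) = (4)·(2)·(1)/[(1)·(-1)·(-2)] = 4
L_2(4) = (4)·(3)·(1)/[(2)·(1)·(-1)] = -6
L_3(4) = (4)·(3)·(2)/[(3)·(2)·(1)] = 4
Sum: (-4)·(-1) + (-13)·(4) + (-52)·(-6) + (-145)·(4) = -316

-316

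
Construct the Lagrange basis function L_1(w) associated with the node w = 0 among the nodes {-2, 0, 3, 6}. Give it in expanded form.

L_1(w) = (1/36)w^3 - (7/36)w^2 + 1

L_1(w) = (w + 2)(w - 3)(w - 6) / [(2)·(-3)·(-6)]
       = (w^3 - 7w^2 + 36) / (36)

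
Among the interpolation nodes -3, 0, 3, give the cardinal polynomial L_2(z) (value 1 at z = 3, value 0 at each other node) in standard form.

L_2(z) = (z + 3)z / [(6)·(3)]
       = (z^2 + 3z) / (18)

L_2(z) = (1/18)z^2 + (1/6)z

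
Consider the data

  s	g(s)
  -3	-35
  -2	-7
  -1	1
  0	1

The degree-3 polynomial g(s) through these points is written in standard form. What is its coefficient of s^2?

L_0(s) = (s + 2)(s + 1)s / [-6] = -(1/6)s^3 - (1/2)s^2 - (1/3)s
L_1(s) = (s + 3)(s + 1)s / [2] = (1/2)s^3 + 2s^2 + (3/2)s
L_2(s) = (s + 3)(s + 2)s / [-2] = -(1/2)s^3 - (5/2)s^2 - 3s
L_3(s) = (s + 3)(s + 2)(s + 1) / [6] = (1/6)s^3 + s^2 + (11/6)s + 1
g(s) = (-35)·L_0 + (-7)·L_1 + 1·L_2 + 1·L_3
Only the coefficient of s^2 is needed; take it from each L_i and combine:
(-35)·(-1/2) + (-7)·(2) + 1·(-5/2) + 1·(1) = 2

2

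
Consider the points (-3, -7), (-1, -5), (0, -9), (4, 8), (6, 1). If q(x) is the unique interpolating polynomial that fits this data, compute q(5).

685/63

Evaluate each Lagrange basis at x = 5:
L_0(5) = (6)·(5)·(1)·(-1)/[(-2)·(-3)·(-7)·(-9)] = -5/63
L_1(5) = (8)·(5)·(1)·(-1)/[(2)·(-1)·(-5)·(-7)] = 4/7
L_2(5) = (8)·(6)·(1)·(-1)/[(3)·(1)·(-4)·(-6)] = -2/3
L_3(5) = (8)·(6)·(5)·(-1)/[(7)·(5)·(4)·(-2)] = 6/7
L_4(5) = (8)·(6)·(5)·(1)/[(9)·(7)·(6)·(2)] = 20/63
Sum: (-7)·(-5/63) + (-5)·(4/7) + (-9)·(-2/3) + 8·(6/7) + 1·(20/63) = 685/63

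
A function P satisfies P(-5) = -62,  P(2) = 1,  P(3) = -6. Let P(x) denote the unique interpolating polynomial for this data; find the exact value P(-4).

-41

Evaluate each Lagrange basis at x = -4:
L_0(-4) = (-6)·(-7)/[(-7)·(-8)] = 3/4
L_1(-4) = (1)·(-7)/[(7)·(-1)] = 1
L_2(-4) = (1)·(-6)/[(8)·(1)] = -3/4
Sum: (-62)·(3/4) + 1·(1) + (-6)·(-3/4) = -41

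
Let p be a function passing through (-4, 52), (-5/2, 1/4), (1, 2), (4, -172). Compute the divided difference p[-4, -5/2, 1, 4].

-2

p[-4,-5/2] = (1/4 - 52) / (-5/2 - (-4)) = -69/2
p[-5/2,1] = (2 - 1/4) / (1 - (-5/2)) = 1/2
p[1,4] = (-172 - 2) / (4 - 1) = -58
p[-4,-5/2,1] = (1/2 - (-69/2)) / (1 - (-4)) = 7
p[-5/2,1,4] = (-58 - 1/2) / (4 - (-5/2)) = -9
p[-4,-5/2,1,4] = (-9 - 7) / (4 - (-4)) = -2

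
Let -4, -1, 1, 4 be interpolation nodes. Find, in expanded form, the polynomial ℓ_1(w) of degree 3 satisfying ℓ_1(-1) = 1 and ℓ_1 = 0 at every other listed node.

ℓ_1(w) = (w + 4)(w - 1)(w - 4) / [(3)·(-2)·(-5)]
       = (w^3 - w^2 - 16w + 16) / (30)

ℓ_1(w) = (1/30)w^3 - (1/30)w^2 - (8/15)w + 8/15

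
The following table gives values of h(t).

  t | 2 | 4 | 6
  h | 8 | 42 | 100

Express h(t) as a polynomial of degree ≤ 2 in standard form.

h(t) = 3t^2 - t - 2

Newton's divided differences:
h[2,4] = (42 - 8) / (4 - 2) = 17
h[4,6] = (100 - 42) / (6 - 4) = 29
h[2,4,6] = (29 - 17) / (6 - 2) = 3
h(t) = 8 + 17·(t - 2) + 3·(t - 2)(t - 4)
Expanding: h(t) = 3t^2 - t - 2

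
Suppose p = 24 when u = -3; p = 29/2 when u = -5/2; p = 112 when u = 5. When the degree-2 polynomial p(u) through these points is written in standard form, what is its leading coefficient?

L_0(u) = (u + 5/2)(u - 5) / [4] = (1/4)u^2 - (5/8)u - 25/8
L_1(u) = (u + 3)(u - 5) / [-15/4] = -(4/15)u^2 + (8/15)u + 4
L_2(u) = (u + 3)(u + 5/2) / [60] = (1/60)u^2 + (11/120)u + 1/8
p(u) = 24·L_0 + (29/2)·L_1 + 112·L_2
Only the coefficient of u^2 is needed; take it from each L_i and combine:
24·(1/4) + (29/2)·(-4/15) + 112·(1/60) = 4

4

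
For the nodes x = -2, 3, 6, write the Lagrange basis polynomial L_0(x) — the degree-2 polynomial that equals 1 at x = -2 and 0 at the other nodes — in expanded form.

L_0(x) = (1/40)x^2 - (9/40)x + 9/20

L_0(x) = (x - 3)(x - 6) / [(-5)·(-8)]
       = (x^2 - 9x + 18) / (40)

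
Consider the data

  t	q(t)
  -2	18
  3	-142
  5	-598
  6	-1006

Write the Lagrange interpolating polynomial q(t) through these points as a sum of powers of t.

Build the Lagrange basis polynomials:
L_0(t) = (t - 3)(t - 5)(t - 6) / [-280] = -(1/280)t^3 + (1/20)t^2 - (9/40)t + 9/28
L_1(t) = (t + 2)(t - 5)(t - 6) / [30] = (1/30)t^3 - (3/10)t^2 + (4/15)t + 2
L_2(t) = (t + 2)(t - 3)(t - 6) / [-14] = -(1/14)t^3 + (1/2)t^2 - 18/7
L_3(t) = (t + 2)(t - 3)(t - 5) / [24] = (1/24)t^3 - (1/4)t^2 - (1/24)t + 5/4
q(t) = 18·L_0 + (-142)·L_1 + (-598)·L_2 + (-1006)·L_3
  18·L_0(t) = -(9/140)t^3 + (9/10)t^2 - (81/20)t + 81/14
  (-142)·L_1(t) = -(71/15)t^3 + (213/5)t^2 - (568/15)t - 284
  (-598)·L_2(t) = (299/7)t^3 - 299t^2 + 10764/7
  (-1006)·L_3(t) = -(503/12)t^3 + (503/2)t^2 + (503/12)t - 2515/2
Adding term by term: -4t^3 - 4t^2 + 2

q(t) = -4t^3 - 4t^2 + 2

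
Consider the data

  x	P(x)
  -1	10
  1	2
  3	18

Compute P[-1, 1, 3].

3

P[-1,1] = (2 - 10) / (1 - (-1)) = -4
P[1,3] = (18 - 2) / (3 - 1) = 8
P[-1,1,3] = (8 - (-4)) / (3 - (-1)) = 3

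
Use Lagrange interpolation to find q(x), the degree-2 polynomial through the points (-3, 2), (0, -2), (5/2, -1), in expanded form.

q(x) = (52/165)x^2 - (64/165)x - 2

L_0(x) = x(x - 5/2) / [33/2] = (2/33)x^2 - (5/33)x
L_1(x) = (x + 3)(x - 5/2) / [-15/2] = -(2/15)x^2 - (1/15)x + 1
L_2(x) = (x + 3)x / [55/4] = (4/55)x^2 + (12/55)x
q(x) = 2·L_0 + (-2)·L_1 + (-1)·L_2
  2·L_0(x) = (4/33)x^2 - (10/33)x
  (-2)·L_1(x) = (4/15)x^2 + (2/15)x - 2
  (-1)·L_2(x) = -(4/55)x^2 - (12/55)x
Adding term by term: (52/165)x^2 - (64/165)x - 2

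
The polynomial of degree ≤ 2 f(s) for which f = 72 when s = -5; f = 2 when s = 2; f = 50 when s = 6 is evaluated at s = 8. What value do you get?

98

Evaluate each Lagrange basis at s = 8:
L_0(8) = (6)·(2)/[(-7)·(-11)] = 12/77
L_1(8) = (13)·(2)/[(7)·(-4)] = -13/14
L_2(8) = (13)·(6)/[(11)·(4)] = 39/22
Sum: 72·(12/77) + 2·(-13/14) + 50·(39/22) = 98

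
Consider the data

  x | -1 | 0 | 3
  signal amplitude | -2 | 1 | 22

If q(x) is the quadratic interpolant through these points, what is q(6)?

Evaluate each Lagrange basis at x = 6:
L_0(6) = (6)·(3)/[(-1)·(-4)] = 9/2
L_1(6) = (7)·(3)/[(1)·(-3)] = -7
L_2(6) = (7)·(6)/[(4)·(3)] = 7/2
Sum: (-2)·(9/2) + 1·(-7) + 22·(7/2) = 61

61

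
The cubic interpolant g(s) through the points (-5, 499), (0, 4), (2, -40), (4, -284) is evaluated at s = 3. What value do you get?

Evaluate each Lagrange basis at s = 3:
L_0(3) = (3)·(1)·(-1)/[(-5)·(-7)·(-9)] = 1/105
L_1(3) = (8)·(1)·(-1)/[(5)·(-2)·(-4)] = -1/5
L_2(3) = (8)·(3)·(-1)/[(7)·(2)·(-2)] = 6/7
L_3(3) = (8)·(3)·(1)/[(9)·(4)·(2)] = 1/3
Sum: 499·(1/105) + 4·(-1/5) + (-40)·(6/7) + (-284)·(1/3) = -125

-125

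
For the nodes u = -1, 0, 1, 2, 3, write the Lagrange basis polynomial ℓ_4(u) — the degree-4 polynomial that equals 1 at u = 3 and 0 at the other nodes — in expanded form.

ℓ_4(u) = (1/24)u^4 - (1/12)u^3 - (1/24)u^2 + (1/12)u

ℓ_4(u) = (u + 1)u(u - 1)(u - 2) / [(4)·(3)·(2)·(1)]
       = (u^4 - 2u^3 - u^2 + 2u) / (24)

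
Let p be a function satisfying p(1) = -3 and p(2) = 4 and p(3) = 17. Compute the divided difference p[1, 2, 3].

3

p[1,2] = (4 - (-3)) / (2 - 1) = 7
p[2,3] = (17 - 4) / (3 - 2) = 13
p[1,2,3] = (13 - 7) / (3 - 1) = 3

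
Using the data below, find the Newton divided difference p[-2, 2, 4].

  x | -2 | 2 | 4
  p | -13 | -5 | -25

p[-2,2] = (-5 - (-13)) / (2 - (-2)) = 2
p[2,4] = (-25 - (-5)) / (4 - 2) = -10
p[-2,2,4] = (-10 - 2) / (4 - (-2)) = -2

-2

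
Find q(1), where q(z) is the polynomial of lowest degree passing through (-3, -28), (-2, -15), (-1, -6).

0

Evaluate each Lagrange basis at z = 1:
L_0(1) = (3)·(2)/[(-1)·(-2)] = 3
L_1(1) = (4)·(2)/[(1)·(-1)] = -8
L_2(1) = (4)·(3)/[(2)·(1)] = 6
Sum: (-28)·(3) + (-15)·(-8) + (-6)·(6) = 0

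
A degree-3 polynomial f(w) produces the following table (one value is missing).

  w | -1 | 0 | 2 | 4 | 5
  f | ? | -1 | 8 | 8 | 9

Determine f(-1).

The 4 known values determine f uniquely (degree ≤ 3).
L_0(-1) = (-3)·(-5)·(-6)/[(-2)·(-4)·(-5)] = 9/4
L_1(-1) = (-1)·(-5)·(-6)/[(2)·(-2)·(-3)] = -5/2
L_2(-1) = (-1)·(-3)·(-6)/[(4)·(2)·(-1)] = 9/4
L_3(-1) = (-1)·(-3)·(-5)/[(5)·(3)·(1)] = -1
Sum: (-1)·(9/4) + 8·(-5/2) + 8·(9/4) + 9·(-1) = -53/4

-53/4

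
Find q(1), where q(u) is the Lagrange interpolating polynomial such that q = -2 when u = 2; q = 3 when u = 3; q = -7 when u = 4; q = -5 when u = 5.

-49

Evaluate each Lagrange basis at u = 1:
L_0(1) = (-2)·(-3)·(-4)/[(-1)·(-2)·(-3)] = 4
L_1(1) = (-1)·(-3)·(-4)/[(1)·(-1)·(-2)] = -6
L_2(1) = (-1)·(-2)·(-4)/[(2)·(1)·(-1)] = 4
L_3(1) = (-1)·(-2)·(-3)/[(3)·(2)·(1)] = -1
Sum: (-2)·(4) + 3·(-6) + (-7)·(4) + (-5)·(-1) = -49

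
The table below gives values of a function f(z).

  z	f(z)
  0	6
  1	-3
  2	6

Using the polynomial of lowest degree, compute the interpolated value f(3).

Using Newton's divided-difference form:
f[0,1] = (-3 - 6) / (1 - 0) = -9
f[1,2] = (6 - (-3)) / (2 - 1) = 9
f[0,1,2] = (9 - (-9)) / (2 - 0) = 9
f(3) = 6 + (-9)·(3) + 9·(3)·(2) = 33

33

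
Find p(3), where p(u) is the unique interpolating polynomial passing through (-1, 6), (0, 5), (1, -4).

Evaluate each Lagrange basis at u = 3:
L_0(3) = (3)·(2)/[(-1)·(-2)] = 3
L_1(3) = (4)·(2)/[(1)·(-1)] = -8
L_2(3) = (4)·(3)/[(2)·(1)] = 6
Sum: 6·(3) + 5·(-8) + (-4)·(6) = -46

-46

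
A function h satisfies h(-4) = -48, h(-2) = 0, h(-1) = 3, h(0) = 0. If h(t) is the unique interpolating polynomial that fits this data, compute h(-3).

Evaluate each Lagrange basis at t = -3:
L_0(-3) = (-1)·(-2)·(-3)/[(-2)·(-3)·(-4)] = 1/4
L_1(-3) = (1)·(-2)·(-3)/[(2)·(-1)·(-2)] = 3/2
L_2(-3) = (1)·(-1)·(-3)/[(3)·(1)·(-1)] = -1
L_3(-3) = (1)·(-1)·(-2)/[(4)·(2)·(1)] = 1/4
Sum: (-48)·(1/4) + 0 + 3·(-1) + 0 = -15

-15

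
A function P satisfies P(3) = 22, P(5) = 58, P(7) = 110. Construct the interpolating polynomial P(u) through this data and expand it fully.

Build the Lagrange basis polynomials:
L_0(u) = (u - 5)(u - 7) / [8] = (1/8)u^2 - (3/2)u + 35/8
L_1(u) = (u - 3)(u - 7) / [-4] = -(1/4)u^2 + (5/2)u - 21/4
L_2(u) = (u - 3)(u - 5) / [8] = (1/8)u^2 - u + 15/8
P(u) = 22·L_0 + 58·L_1 + 110·L_2
  22·L_0(u) = (11/4)u^2 - 33u + 385/4
  58·L_1(u) = -(29/2)u^2 + 145u - 609/2
  110·L_2(u) = (55/4)u^2 - 110u + 825/4
Adding term by term: 2u^2 + 2u - 2

P(u) = 2u^2 + 2u - 2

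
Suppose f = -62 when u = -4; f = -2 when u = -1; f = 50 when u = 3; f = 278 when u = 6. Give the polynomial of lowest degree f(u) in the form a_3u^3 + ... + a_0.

Build the Lagrange basis polynomials:
L_0(u) = (u + 1)(u - 3)(u - 6) / [-210] = -(1/210)u^3 + (4/105)u^2 - (3/70)u - 3/35
L_1(u) = (u + 4)(u - 3)(u - 6) / [84] = (1/84)u^3 - (5/84)u^2 - (3/14)u + 6/7
L_2(u) = (u + 4)(u + 1)(u - 6) / [-84] = -(1/84)u^3 + (1/84)u^2 + (13/42)u + 2/7
L_3(u) = (u + 4)(u + 1)(u - 3) / [210] = (1/210)u^3 + (1/105)u^2 - (11/210)u - 2/35
f(u) = (-62)·L_0 + (-2)·L_1 + 50·L_2 + 278·L_3
  (-62)·L_0(u) = (31/105)u^3 - (248/105)u^2 + (93/35)u + 186/35
  (-2)·L_1(u) = -(1/42)u^3 + (5/42)u^2 + (3/7)u - 12/7
  50·L_2(u) = -(25/42)u^3 + (25/42)u^2 + (325/21)u + 100/7
  278·L_3(u) = (139/105)u^3 + (278/105)u^2 - (1529/105)u - 556/35
Adding term by term: u^3 + u^2 + 4u + 2

f(u) = u^3 + u^2 + 4u + 2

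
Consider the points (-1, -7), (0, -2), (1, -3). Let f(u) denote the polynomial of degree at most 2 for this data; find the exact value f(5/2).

-63/4

L_0(5/2) = (5/2)·(3/2)/[(-1)·(-2)] = 15/8
L_1(5/2) = (7/2)·(3/2)/[(1)·(-1)] = -21/4
L_2(5/2) = (7/2)·(5/2)/[(2)·(1)] = 35/8
Sum: (-7)·(15/8) + (-2)·(-21/4) + (-3)·(35/8) = -63/4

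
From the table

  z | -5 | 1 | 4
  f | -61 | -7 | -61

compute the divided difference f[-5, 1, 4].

-3

f[-5,1] = (-7 - (-61)) / (1 - (-5)) = 9
f[1,4] = (-61 - (-7)) / (4 - 1) = -18
f[-5,1,4] = (-18 - 9) / (4 - (-5)) = -3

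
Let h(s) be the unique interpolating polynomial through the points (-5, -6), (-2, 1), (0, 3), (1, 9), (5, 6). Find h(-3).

Evaluate each Lagrange basis at s = -3:
L_0(-3) = (-1)·(-3)·(-4)·(-8)/[(-3)·(-5)·(-6)·(-10)] = 8/75
L_1(-3) = (2)·(-3)·(-4)·(-8)/[(3)·(-2)·(-3)·(-7)] = 32/21
L_2(-3) = (2)·(-1)·(-4)·(-8)/[(5)·(2)·(-1)·(-5)] = -32/25
L_3(-3) = (2)·(-1)·(-3)·(-8)/[(6)·(3)·(1)·(-4)] = 2/3
L_4(-3) = (2)·(-1)·(-3)·(-4)/[(10)·(7)·(5)·(4)] = -3/175
Sum: (-6)·(8/75) + 1·(32/21) + 3·(-32/25) + 9·(2/3) + 6·(-3/175) = 1544/525

1544/525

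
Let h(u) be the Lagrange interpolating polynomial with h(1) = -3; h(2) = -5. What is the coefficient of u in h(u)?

L_0(u) = (u - 2) / [-1] = -u + 2
L_1(u) = (u - 1) / [1] = u - 1
h(u) = (-3)·L_0 + (-5)·L_1
Only the coefficient of u is needed; take it from each L_i and combine:
(-3)·(-1) + (-5)·(1) = -2

-2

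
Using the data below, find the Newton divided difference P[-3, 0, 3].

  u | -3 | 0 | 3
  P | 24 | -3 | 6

P[-3,0] = (-3 - 24) / (0 - (-3)) = -9
P[0,3] = (6 - (-3)) / (3 - 0) = 3
P[-3,0,3] = (3 - (-9)) / (3 - (-3)) = 2

2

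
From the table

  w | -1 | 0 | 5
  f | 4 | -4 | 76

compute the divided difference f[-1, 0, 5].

f[-1,0] = (-4 - 4) / (0 - (-1)) = -8
f[0,5] = (76 - (-4)) / (5 - 0) = 16
f[-1,0,5] = (16 - (-8)) / (5 - (-1)) = 4

4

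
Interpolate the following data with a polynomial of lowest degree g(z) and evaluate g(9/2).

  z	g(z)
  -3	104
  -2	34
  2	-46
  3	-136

-421

Using Newton's divided-difference form:
g[-3,-2] = (34 - 104) / (-2 - (-3)) = -70
g[-2,2] = (-46 - 34) / (2 - (-2)) = -20
g[2,3] = (-136 - (-46)) / (3 - 2) = -90
g[-3,-2,2] = (-20 - (-70)) / (2 - (-3)) = 10
g[-2,2,3] = (-90 - (-20)) / (3 - (-2)) = -14
g[-3,-2,2,3] = (-14 - 10) / (3 - (-3)) = -4
g(9/2) = 104 + (-70)·(15/2) + 10·(15/2)·(13/2) + (-4)·(15/2)·(13/2)·(5/2) = -421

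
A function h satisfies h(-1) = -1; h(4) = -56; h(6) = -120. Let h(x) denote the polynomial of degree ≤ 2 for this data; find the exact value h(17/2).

L_0(17/2) = (9/2)·(5/2)/[(-5)·(-7)] = 9/28
L_1(17/2) = (19/2)·(5/2)/[(5)·(-2)] = -19/8
L_2(17/2) = (19/2)·(9/2)/[(7)·(2)] = 171/56
Sum: (-1)·(9/28) + (-56)·(-19/8) + (-120)·(171/56) = -935/4

-935/4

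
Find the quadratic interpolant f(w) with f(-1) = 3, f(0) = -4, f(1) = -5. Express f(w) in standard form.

f(w) = 3w^2 - 4w - 4

L_0(w) = w(w - 1) / [2] = (1/2)w^2 - (1/2)w
L_1(w) = (w + 1)(w - 1) / [-1] = -w^2 + 1
L_2(w) = (w + 1)w / [2] = (1/2)w^2 + (1/2)w
f(w) = 3·L_0 + (-4)·L_1 + (-5)·L_2
  3·L_0(w) = (3/2)w^2 - (3/2)w
  (-4)·L_1(w) = 4w^2 - 4
  (-5)·L_2(w) = -(5/2)w^2 - (5/2)w
Adding term by term: 3w^2 - 4w - 4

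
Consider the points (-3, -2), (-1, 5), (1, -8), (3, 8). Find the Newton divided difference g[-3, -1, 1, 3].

49/48

g[-3,-1] = (5 - (-2)) / (-1 - (-3)) = 7/2
g[-1,1] = (-8 - 5) / (1 - (-1)) = -13/2
g[1,3] = (8 - (-8)) / (3 - 1) = 8
g[-3,-1,1] = (-13/2 - 7/2) / (1 - (-3)) = -5/2
g[-1,1,3] = (8 - (-13/2)) / (3 - (-1)) = 29/8
g[-3,-1,1,3] = (29/8 - (-5/2)) / (3 - (-3)) = 49/48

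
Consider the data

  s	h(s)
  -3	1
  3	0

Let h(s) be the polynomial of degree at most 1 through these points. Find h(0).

1/2

Evaluate each Lagrange basis at s = 0:
L_0(0) = (-3)/[(-6)] = 1/2
L_1(0) = (3)/[(6)] = 1/2
Sum: 1·(1/2) + 0 = 1/2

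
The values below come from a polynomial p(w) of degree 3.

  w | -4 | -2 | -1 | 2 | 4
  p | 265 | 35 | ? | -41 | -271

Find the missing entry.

The 4 known values determine p uniquely (degree ≤ 3).
Evaluate each Lagrange basis at w = -1:
L_0(-1) = (1)·(-3)·(-5)/[(-2)·(-6)·(-8)] = -5/32
L_1(-1) = (3)·(-3)·(-5)/[(2)·(-4)·(-6)] = 15/16
L_2(-1) = (3)·(1)·(-5)/[(6)·(4)·(-2)] = 5/16
L_3(-1) = (3)·(1)·(-3)/[(8)·(6)·(2)] = -3/32
Sum: 265·(-5/32) + 35·(15/16) + (-41)·(5/16) + (-271)·(-3/32) = 4

4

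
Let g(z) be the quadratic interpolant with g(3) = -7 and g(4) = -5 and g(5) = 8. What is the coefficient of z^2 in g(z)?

L_0(z) = (z - 4)(z - 5) / [2] = (1/2)z^2 - (9/2)z + 10
L_1(z) = (z - 3)(z - 5) / [-1] = -z^2 + 8z - 15
L_2(z) = (z - 3)(z - 4) / [2] = (1/2)z^2 - (7/2)z + 6
g(z) = (-7)·L_0 + (-5)·L_1 + 8·L_2
Only the coefficient of z^2 is needed; take it from each L_i and combine:
(-7)·(1/2) + (-5)·(-1) + 8·(1/2) = 11/2

11/2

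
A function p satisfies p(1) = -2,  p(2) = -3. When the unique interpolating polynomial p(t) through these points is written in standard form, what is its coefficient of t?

-1

L_0(t) = (t - 2) / [-1] = -t + 2
L_1(t) = (t - 1) / [1] = t - 1
p(t) = (-2)·L_0 + (-3)·L_1
Only the coefficient of t is needed; take it from each L_i and combine:
(-2)·(-1) + (-3)·(1) = -1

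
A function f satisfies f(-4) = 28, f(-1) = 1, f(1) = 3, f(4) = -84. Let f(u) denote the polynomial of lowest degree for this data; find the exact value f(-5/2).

17/8

L_0(-5/2) = (-3/2)·(-7/2)·(-13/2)/[(-3)·(-5)·(-8)] = 91/320
L_1(-5/2) = (3/2)·(-7/2)·(-13/2)/[(3)·(-2)·(-5)] = 91/80
L_2(-5/2) = (3/2)·(-3/2)·(-13/2)/[(5)·(2)·(-3)] = -39/80
L_3(-5/2) = (3/2)·(-3/2)·(-7/2)/[(8)·(5)·(3)] = 21/320
Sum: 28·(91/320) + 1·(91/80) + 3·(-39/80) + (-84)·(21/320) = 17/8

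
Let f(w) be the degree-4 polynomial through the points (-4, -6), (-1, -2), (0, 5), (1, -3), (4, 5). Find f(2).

Using Newton's divided-difference form:
f[-4,-1] = (-2 - (-6)) / (-1 - (-4)) = 4/3
f[-1,0] = (5 - (-2)) / (0 - (-1)) = 7
f[0,1] = (-3 - 5) / (1 - 0) = -8
f[1,4] = (5 - (-3)) / (4 - 1) = 8/3
f[-4,-1,0] = (7 - 4/3) / (0 - (-4)) = 17/12
f[-1,0,1] = (-8 - 7) / (1 - (-1)) = -15/2
f[0,1,4] = (8/3 - (-8)) / (4 - 0) = 8/3
f[-4,-1,0,1] = (-15/2 - 17/12) / (1 - (-4)) = -107/60
f[-1,0,1,4] = (8/3 - (-15/2)) / (4 - (-1)) = 61/30
f[-4,-1,0,1,4] = (61/30 - (-107/60)) / (4 - (-4)) = 229/480
f(2) = -6 + (4/3)·(6) + (17/12)·(6)·(3) + (-107/60)·(6)·(3)·(2) + (229/480)·(6)·(3)·(2)·(1) = -781/40

-781/40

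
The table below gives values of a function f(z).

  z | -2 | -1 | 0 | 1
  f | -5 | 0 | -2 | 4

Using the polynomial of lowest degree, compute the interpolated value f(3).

100

L_0(3) = (4)·(3)·(2)/[(-1)·(-2)·(-3)] = -4
L_1(3) = (5)·(3)·(2)/[(1)·(-1)·(-2)] = 15
L_2(3) = (5)·(4)·(2)/[(2)·(1)·(-1)] = -20
L_3(3) = (5)·(4)·(3)/[(3)·(2)·(1)] = 10
Sum: (-5)·(-4) + 0 + (-2)·(-20) + 4·(10) = 100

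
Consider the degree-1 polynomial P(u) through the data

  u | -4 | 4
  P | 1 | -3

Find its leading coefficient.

Build the Lagrange basis polynomials:
L_0(u) = (u - 4) / [-8] = -(1/8)u + 1/2
L_1(u) = (u + 4) / [8] = (1/8)u + 1/2
P(u) = 1·L_0 + (-3)·L_1
Only the coefficient of u is needed; take it from each L_i and combine:
1·(-1/8) + (-3)·(1/8) = -1/2

-1/2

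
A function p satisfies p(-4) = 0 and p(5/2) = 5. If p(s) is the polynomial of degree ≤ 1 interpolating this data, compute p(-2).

20/13

L_0(-2) = (-9/2)/[(-13/2)] = 9/13
L_1(-2) = (2)/[(13/2)] = 4/13
Sum: 0 + 5·(4/13) = 20/13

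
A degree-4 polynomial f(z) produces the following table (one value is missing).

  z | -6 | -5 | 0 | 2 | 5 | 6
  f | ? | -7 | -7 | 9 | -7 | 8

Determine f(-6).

689/7

The 5 known values determine f uniquely (degree ≤ 4).
Evaluate each Lagrange basis at z = -6:
L_0(-6) = (-6)·(-8)·(-11)·(-12)/[(-5)·(-7)·(-10)·(-11)] = 288/175
L_1(-6) = (-1)·(-8)·(-11)·(-12)/[(5)·(-2)·(-5)·(-6)] = -88/25
L_2(-6) = (-1)·(-6)·(-11)·(-12)/[(7)·(2)·(-3)·(-4)] = 33/7
L_3(-6) = (-1)·(-6)·(-8)·(-12)/[(10)·(5)·(3)·(-1)] = -96/25
L_4(-6) = (-1)·(-6)·(-8)·(-11)/[(11)·(6)·(4)·(1)] = 2
Sum: (-7)·(288/175) + (-7)·(-88/25) + 9·(33/7) + (-7)·(-96/25) + 8·(2) = 689/7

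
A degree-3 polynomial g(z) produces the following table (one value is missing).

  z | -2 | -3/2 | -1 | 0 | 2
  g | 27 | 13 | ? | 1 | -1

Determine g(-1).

The 4 known values determine g uniquely (degree ≤ 3).
Evaluate each Lagrange basis at z = -1:
L_0(-1) = (1/2)·(-1)·(-3)/[(-1/2)·(-2)·(-4)] = -3/8
L_1(-1) = (1)·(-1)·(-3)/[(1/2)·(-3/2)·(-7/2)] = 8/7
L_2(-1) = (1)·(1/2)·(-3)/[(2)·(3/2)·(-2)] = 1/4
L_3(-1) = (1)·(1/2)·(-1)/[(4)·(7/2)·(2)] = -1/56
Sum: 27·(-3/8) + 13·(8/7) + 1·(1/4) + (-1)·(-1/56) = 5

5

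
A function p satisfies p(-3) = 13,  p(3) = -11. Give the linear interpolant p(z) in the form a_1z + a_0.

Build the Lagrange basis polynomials:
L_0(z) = (z - 3) / [-6] = -(1/6)z + 1/2
L_1(z) = (z + 3) / [6] = (1/6)z + 1/2
p(z) = 13·L_0 + (-11)·L_1
  13·L_0(z) = -(13/6)z + 13/2
  (-11)·L_1(z) = -(11/6)z - 11/2
Adding term by term: -4z + 1

p(z) = -4z + 1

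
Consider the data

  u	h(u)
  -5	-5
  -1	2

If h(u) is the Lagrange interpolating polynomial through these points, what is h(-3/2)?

9/8

L_0(-3/2) = (-1/2)/[(-4)] = 1/8
L_1(-3/2) = (7/2)/[(4)] = 7/8
Sum: (-5)·(1/8) + 2·(7/8) = 9/8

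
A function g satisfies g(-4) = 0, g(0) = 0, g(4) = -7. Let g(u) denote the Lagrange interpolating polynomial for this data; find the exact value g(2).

-21/8

Evaluate each Lagrange basis at u = 2:
L_0(2) = (2)·(-2)/[(-4)·(-8)] = -1/8
L_1(2) = (6)·(-2)/[(4)·(-4)] = 3/4
L_2(2) = (6)·(2)/[(8)·(4)] = 3/8
Sum: 0 + 0 + (-7)·(3/8) = -21/8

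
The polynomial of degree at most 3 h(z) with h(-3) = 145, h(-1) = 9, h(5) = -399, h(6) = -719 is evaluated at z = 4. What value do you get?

Evaluate each Lagrange basis at z = 4:
L_0(4) = (5)·(-1)·(-2)/[(-2)·(-8)·(-9)] = -5/72
L_1(4) = (7)·(-1)·(-2)/[(2)·(-6)·(-7)] = 1/6
L_2(4) = (7)·(5)·(-2)/[(8)·(6)·(-1)] = 35/24
L_3(4) = (7)·(5)·(-1)/[(9)·(7)·(1)] = -5/9
Sum: 145·(-5/72) + 9·(1/6) + (-399)·(35/24) + (-719)·(-5/9) = -191

-191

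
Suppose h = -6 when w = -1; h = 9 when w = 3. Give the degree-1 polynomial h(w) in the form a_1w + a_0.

L_0(w) = (w - 3) / [-4] = -(1/4)w + 3/4
L_1(w) = (w + 1) / [4] = (1/4)w + 1/4
h(w) = (-6)·L_0 + 9·L_1
  (-6)·L_0(w) = (3/2)w - 9/2
  9·L_1(w) = (9/4)w + 9/4
Adding term by term: (15/4)w - 9/4

h(w) = (15/4)w - 9/4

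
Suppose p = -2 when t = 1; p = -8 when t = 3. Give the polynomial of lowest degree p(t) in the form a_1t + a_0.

Build the Lagrange basis polynomials:
L_0(t) = (t - 3) / [-2] = -(1/2)t + 3/2
L_1(t) = (t - 1) / [2] = (1/2)t - 1/2
p(t) = (-2)·L_0 + (-8)·L_1
  (-2)·L_0(t) = t - 3
  (-8)·L_1(t) = -4t + 4
Adding term by term: -3t + 1

p(t) = -3t + 1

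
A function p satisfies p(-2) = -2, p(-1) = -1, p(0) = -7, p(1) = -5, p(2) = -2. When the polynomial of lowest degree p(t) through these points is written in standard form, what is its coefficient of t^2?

59/12

Build the Lagrange basis polynomials:
L_0(t) = (t + 1)t(t - 1)(t - 2) / [24] = (1/24)t^4 - (1/12)t^3 - (1/24)t^2 + (1/12)t
L_1(t) = (t + 2)t(t - 1)(t - 2) / [-6] = -(1/6)t^4 + (1/6)t^3 + (2/3)t^2 - (2/3)t
L_2(t) = (t + 2)(t + 1)(t - 1)(t - 2) / [4] = (1/4)t^4 - (5/4)t^2 + 1
L_3(t) = (t + 2)(t + 1)t(t - 2) / [-6] = -(1/6)t^4 - (1/6)t^3 + (2/3)t^2 + (2/3)t
L_4(t) = (t + 2)(t + 1)t(t - 1) / [24] = (1/24)t^4 + (1/12)t^3 - (1/24)t^2 - (1/12)t
p(t) = (-2)·L_0 + (-1)·L_1 + (-7)·L_2 + (-5)·L_3 + (-2)·L_4
Only the coefficient of t^2 is needed; take it from each L_i and combine:
(-2)·(-1/24) + (-1)·(2/3) + (-7)·(-5/4) + (-5)·(2/3) + (-2)·(-1/24) = 59/12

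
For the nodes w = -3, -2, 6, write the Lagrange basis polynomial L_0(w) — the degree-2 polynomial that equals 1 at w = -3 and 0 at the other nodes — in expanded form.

L_0(w) = (w + 2)(w - 6) / [(-1)·(-9)]
       = (w^2 - 4w - 12) / (9)

L_0(w) = (1/9)w^2 - (4/9)w - 4/3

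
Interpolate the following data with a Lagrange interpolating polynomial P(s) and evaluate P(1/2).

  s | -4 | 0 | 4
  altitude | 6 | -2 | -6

L_0(1/2) = (1/2)·(-7/2)/[(-4)·(-8)] = -7/128
L_1(1/2) = (9/2)·(-7/2)/[(4)·(-4)] = 63/64
L_2(1/2) = (9/2)·(1/2)/[(8)·(4)] = 9/128
Sum: 6·(-7/128) + (-2)·(63/64) + (-6)·(9/128) = -87/32

-87/32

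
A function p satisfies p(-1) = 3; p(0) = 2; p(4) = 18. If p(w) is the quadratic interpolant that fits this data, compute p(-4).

18

Evaluate each Lagrange basis at w = -4:
L_0(-4) = (-4)·(-8)/[(-1)·(-5)] = 32/5
L_1(-4) = (-3)·(-8)/[(1)·(-4)] = -6
L_2(-4) = (-3)·(-4)/[(5)·(4)] = 3/5
Sum: 3·(32/5) + 2·(-6) + 18·(3/5) = 18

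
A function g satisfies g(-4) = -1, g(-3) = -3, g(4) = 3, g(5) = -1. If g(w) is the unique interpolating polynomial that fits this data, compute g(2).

29/7

Evaluate each Lagrange basis at w = 2:
L_0(2) = (5)·(-2)·(-3)/[(-1)·(-8)·(-9)] = -5/12
L_1(2) = (6)·(-2)·(-3)/[(1)·(-7)·(-8)] = 9/14
L_2(2) = (6)·(5)·(-3)/[(8)·(7)·(-1)] = 45/28
L_3(2) = (6)·(5)·(-2)/[(9)·(8)·(1)] = -5/6
Sum: (-1)·(-5/12) + (-3)·(9/14) + 3·(45/28) + (-1)·(-5/6) = 29/7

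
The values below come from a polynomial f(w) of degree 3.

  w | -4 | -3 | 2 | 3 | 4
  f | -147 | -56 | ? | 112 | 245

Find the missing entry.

39

The 4 known values determine f uniquely (degree ≤ 3).
Evaluate each Lagrange basis at w = 2:
L_0(2) = (5)·(-1)·(-2)/[(-1)·(-7)·(-8)] = -5/28
L_1(2) = (6)·(-1)·(-2)/[(1)·(-6)·(-7)] = 2/7
L_2(2) = (6)·(5)·(-2)/[(7)·(6)·(-1)] = 10/7
L_3(2) = (6)·(5)·(-1)/[(8)·(7)·(1)] = -15/28
Sum: (-147)·(-5/28) + (-56)·(2/7) + 112·(10/7) + 245·(-15/28) = 39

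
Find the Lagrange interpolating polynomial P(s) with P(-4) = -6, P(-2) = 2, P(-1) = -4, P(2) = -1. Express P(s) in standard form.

P(s) = (61/72)s^3 + (187/72)s^2 - (149/36)s - 89/9

L_0(s) = (s + 2)(s + 1)(s - 2) / [-36] = -(1/36)s^3 - (1/36)s^2 + (1/9)s + 1/9
L_1(s) = (s + 4)(s + 1)(s - 2) / [8] = (1/8)s^3 + (3/8)s^2 - (3/4)s - 1
L_2(s) = (s + 4)(s + 2)(s - 2) / [-9] = -(1/9)s^3 - (4/9)s^2 + (4/9)s + 16/9
L_3(s) = (s + 4)(s + 2)(s + 1) / [72] = (1/72)s^3 + (7/72)s^2 + (7/36)s + 1/9
P(s) = (-6)·L_0 + 2·L_1 + (-4)·L_2 + (-1)·L_3
  (-6)·L_0(s) = (1/6)s^3 + (1/6)s^2 - (2/3)s - 2/3
  2·L_1(s) = (1/4)s^3 + (3/4)s^2 - (3/2)s - 2
  (-4)·L_2(s) = (4/9)s^3 + (16/9)s^2 - (16/9)s - 64/9
  (-1)·L_3(s) = -(1/72)s^3 - (7/72)s^2 - (7/36)s - 1/9
Adding term by term: (61/72)s^3 + (187/72)s^2 - (149/36)s - 89/9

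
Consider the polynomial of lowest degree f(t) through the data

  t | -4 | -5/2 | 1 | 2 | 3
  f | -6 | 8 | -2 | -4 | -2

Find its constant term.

Build the Lagrange basis polynomials:
L_0(t) = (t + 5/2)(t - 1)(t - 2)(t - 3) / [315] = (1/315)t^4 - (1/90)t^3 - (4/315)t^2 + (43/630)t - 1/21
L_1(t) = (t + 4)(t - 1)(t - 2)(t - 3) / [-2079/16] = -(16/2079)t^4 + (32/2079)t^3 + (208/2079)t^2 - (608/2079)t + 128/693
L_2(t) = (t + 4)(t + 5/2)(t - 2)(t - 3) / [35] = (1/35)t^4 + (3/70)t^3 - (33/70)t^2 - (11/35)t + 12/7
L_3(t) = (t + 4)(t + 5/2)(t - 1)(t - 3) / [-27] = -(1/27)t^4 - (5/54)t^3 + (13/27)t^2 + (41/54)t - 10/9
L_4(t) = (t + 4)(t + 5/2)(t - 1)(t - 2) / [77] = (1/77)t^4 + (1/22)t^3 - (15/154)t^2 - (17/77)t + 20/77
f(t) = (-6)·L_0 + 8·L_1 + (-2)·L_2 + (-4)·L_3 + (-2)·L_4
Only the constant term is needed; take it from each L_i and combine:
(-6)·(-1/21) + 8·(128/693) + (-2)·(12/7) + (-4)·(-10/9) + (-2)·(20/77) = 174/77

174/77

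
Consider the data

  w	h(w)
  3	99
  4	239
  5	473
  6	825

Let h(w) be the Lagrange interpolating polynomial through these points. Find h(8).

1979

L_0(8) = (4)·(3)·(2)/[(-1)·(-2)·(-3)] = -4
L_1(8) = (5)·(3)·(2)/[(1)·(-1)·(-2)] = 15
L_2(8) = (5)·(4)·(2)/[(2)·(1)·(-1)] = -20
L_3(8) = (5)·(4)·(3)/[(3)·(2)·(1)] = 10
Sum: 99·(-4) + 239·(15) + 473·(-20) + 825·(10) = 1979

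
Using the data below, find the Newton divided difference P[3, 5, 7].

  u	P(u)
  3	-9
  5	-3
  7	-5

P[3,5] = (-3 - (-9)) / (5 - 3) = 3
P[5,7] = (-5 - (-3)) / (7 - 5) = -1
P[3,5,7] = (-1 - 3) / (7 - 3) = -1

-1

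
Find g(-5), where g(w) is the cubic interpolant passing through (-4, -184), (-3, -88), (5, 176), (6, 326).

L_0(-5) = (-2)·(-10)·(-11)/[(-1)·(-9)·(-10)] = 22/9
L_1(-5) = (-1)·(-10)·(-11)/[(1)·(-8)·(-9)] = -55/36
L_2(-5) = (-1)·(-2)·(-11)/[(9)·(8)·(-1)] = 11/36
L_3(-5) = (-1)·(-2)·(-10)/[(10)·(9)·(1)] = -2/9
Sum: (-184)·(22/9) + (-88)·(-55/36) + 176·(11/36) + 326·(-2/9) = -334

-334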